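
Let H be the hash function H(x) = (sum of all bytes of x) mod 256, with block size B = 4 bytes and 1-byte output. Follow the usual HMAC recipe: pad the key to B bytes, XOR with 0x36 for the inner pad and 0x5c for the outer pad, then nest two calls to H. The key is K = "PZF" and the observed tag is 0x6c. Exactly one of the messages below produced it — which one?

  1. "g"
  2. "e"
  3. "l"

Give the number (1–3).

Key "PZF" = 50 5a 46 is 3 bytes ≤ B = 4; zero-pad to 4 bytes: K' = 50 5a 46 00.
K' ⊕ ipad = 66 6c 70 36; K' ⊕ opad = 0c 06 1a 5c.
m1: inner = H(66 6c 70 36 67) = df; tag = H(0c 06 1a 5c df) = 67
m2: inner = H(66 6c 70 36 65) = dd; tag = H(0c 06 1a 5c dd) = 65
m3: inner = H(66 6c 70 36 6c) = e4; tag = H(0c 06 1a 5c e4) = 6c ← matches

3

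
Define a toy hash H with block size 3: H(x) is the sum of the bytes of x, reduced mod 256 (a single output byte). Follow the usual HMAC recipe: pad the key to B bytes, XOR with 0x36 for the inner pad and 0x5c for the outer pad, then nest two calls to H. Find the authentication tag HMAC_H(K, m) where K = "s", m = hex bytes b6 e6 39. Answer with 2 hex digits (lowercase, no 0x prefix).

6d

Key "s" = 73 is 1 byte ≤ B = 3; zero-pad to 3 bytes: K' = 73 00 00.
K' ⊕ ipad = 45 36 36.  K' ⊕ opad = 2f 5c 5c.
Inner input = (K'⊕ipad) ∥ m = 45 36 36 ∥ b6 e6 39.
Inner hash: sum = 69+54+54+182+230+57 = 646; mod 256 = 134 → 86.
Outer input = (K'⊕opad) ∥ inner = 2f 5c 5c ∥ 86.
Outer hash (tag): sum = 47+92+92+134 = 365; mod 256 = 109 → 6d.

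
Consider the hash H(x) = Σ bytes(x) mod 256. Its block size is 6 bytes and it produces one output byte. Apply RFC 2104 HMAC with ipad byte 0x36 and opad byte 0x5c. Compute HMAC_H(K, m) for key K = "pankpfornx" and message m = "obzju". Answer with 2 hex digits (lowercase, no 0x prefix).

90

Key "pankpfornx" = 70 61 6e 6b 70 66 6f 72 6e 78 is 10 bytes > B = 6, so hash it first: H(key) = 47, then zero-pad to 6 bytes: K' = 47 00 00 00 00 00.
K' ⊕ ipad = 71 36 36 36 36 36.  K' ⊕ opad = 1b 5c 5c 5c 5c 5c.
Inner input = (K'⊕ipad) ∥ m = 71 36 36 36 36 36 ∥ 6f 62 7a 6a 75.
Inner hash: sum = 113+54+54+54+54+54+111+98+122+106+117 = 937; mod 256 = 169 → a9.
Outer input = (K'⊕opad) ∥ inner = 1b 5c 5c 5c 5c 5c ∥ a9.
Outer hash (tag): sum = 27+92+92+92+92+92+169 = 656; mod 256 = 144 → 90.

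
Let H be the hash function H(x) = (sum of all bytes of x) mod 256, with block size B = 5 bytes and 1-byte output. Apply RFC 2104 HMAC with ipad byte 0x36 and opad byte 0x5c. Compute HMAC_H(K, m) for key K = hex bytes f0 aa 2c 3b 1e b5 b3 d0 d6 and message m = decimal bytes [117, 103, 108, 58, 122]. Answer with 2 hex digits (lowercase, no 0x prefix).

d0

Key hex bytes f0 aa 2c 3b 1e b5 b3 d0 d6 is 9 bytes > B = 5, so hash it first: H(key) = 2d, then zero-pad to 5 bytes: K' = 2d 00 00 00 00.
K' ⊕ ipad = 1b 36 36 36 36.  K' ⊕ opad = 71 5c 5c 5c 5c.
Inner input = (K'⊕ipad) ∥ m = 1b 36 36 36 36 ∥ 75 67 6c 3a 7a.
Inner hash: sum = 27+54+54+54+54+117+103+108+58+122 = 751; mod 256 = 239 → ef.
Outer input = (K'⊕opad) ∥ inner = 71 5c 5c 5c 5c ∥ ef.
Outer hash (tag): sum = 113+92+92+92+92+239 = 720; mod 256 = 208 → d0.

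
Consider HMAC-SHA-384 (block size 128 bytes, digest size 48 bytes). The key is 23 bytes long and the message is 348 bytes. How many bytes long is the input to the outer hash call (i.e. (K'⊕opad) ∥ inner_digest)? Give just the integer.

176

Key is 23 ≤ 128 bytes, zero-padded: |K'| = 128.
Outer input = (K'⊕opad) ∥ H(inner) → 128 + 48 = 176 bytes.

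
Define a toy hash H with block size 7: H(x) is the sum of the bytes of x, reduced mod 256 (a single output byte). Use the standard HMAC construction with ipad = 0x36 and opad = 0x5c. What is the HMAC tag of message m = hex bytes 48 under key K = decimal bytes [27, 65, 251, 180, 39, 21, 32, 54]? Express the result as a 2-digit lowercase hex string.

Key decimal bytes [27, 65, 251, 180, 39, 21, 32, 54] = 1b 41 fb b4 27 15 20 36 is 8 bytes > B = 7, so hash it first: H(key) = 9d, then zero-pad to 7 bytes: K' = 9d 00 00 00 00 00 00.
K' ⊕ ipad = ab 36 36 36 36 36 36.  K' ⊕ opad = c1 5c 5c 5c 5c 5c 5c.
Inner input = (K'⊕ipad) ∥ m = ab 36 36 36 36 36 36 ∥ 48.
Inner hash: sum = 171+54+54+54+54+54+54+72 = 567; mod 256 = 55 → 37.
Outer input = (K'⊕opad) ∥ inner = c1 5c 5c 5c 5c 5c 5c ∥ 37.
Outer hash (tag): sum = 193+92+92+92+92+92+92+55 = 800; mod 256 = 32 → 20.

20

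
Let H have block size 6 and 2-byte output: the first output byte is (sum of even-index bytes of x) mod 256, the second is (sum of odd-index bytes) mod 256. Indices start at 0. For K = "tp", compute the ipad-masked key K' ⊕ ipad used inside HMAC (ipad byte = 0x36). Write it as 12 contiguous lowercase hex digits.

424636363636

Key "tp" = 74 70 is 2 bytes ≤ B = 6; zero-pad to 6 bytes: K' = 74 70 00 00 00 00.
XOR each byte with 0x36: 74⊕36=42, 70⊕36=46, 00⊕36=36, 00⊕36=36, 00⊕36=36, 00⊕36=36.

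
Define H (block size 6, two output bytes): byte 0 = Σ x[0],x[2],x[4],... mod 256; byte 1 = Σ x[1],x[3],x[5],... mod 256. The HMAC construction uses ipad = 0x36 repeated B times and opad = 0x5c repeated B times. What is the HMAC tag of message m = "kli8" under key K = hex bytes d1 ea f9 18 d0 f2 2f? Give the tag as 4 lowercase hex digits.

8c32

Key hex bytes d1 ea f9 18 d0 f2 2f is 7 bytes > B = 6, so hash it first: H(key) = c9 f4, then zero-pad to 6 bytes: K' = c9 f4 00 00 00 00.
K' ⊕ ipad = ff c2 36 36 36 36.  K' ⊕ opad = 95 a8 5c 5c 5c 5c.
Inner input = (K'⊕ipad) ∥ m = ff c2 36 36 36 36 ∥ 6b 6c 69 38.
Inner hash: even-index sum = 575 mod 256 = 63; odd-index sum = 466 mod 256 = 210 → 3f d2.
Outer input = (K'⊕opad) ∥ inner = 95 a8 5c 5c 5c 5c ∥ 3f d2.
Outer hash (tag): even-index sum = 396 mod 256 = 140; odd-index sum = 562 mod 256 = 50 → 8c 32.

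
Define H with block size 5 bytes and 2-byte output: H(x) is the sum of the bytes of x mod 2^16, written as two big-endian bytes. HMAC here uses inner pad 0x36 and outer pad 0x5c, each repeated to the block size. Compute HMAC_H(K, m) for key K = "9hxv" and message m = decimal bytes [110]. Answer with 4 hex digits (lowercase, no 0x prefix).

Key "9hxv" = 39 68 78 76 is 4 bytes ≤ B = 5; zero-pad to 5 bytes: K' = 39 68 78 76 00.
K' ⊕ ipad = 0f 5e 4e 40 36.  K' ⊕ opad = 65 34 24 2a 5c.
Inner input = (K'⊕ipad) ∥ m = 0f 5e 4e 40 36 ∥ 6e.
Inner hash: sum = 15+94+78+64+54+110 = 415 → 01 9f.
Outer input = (K'⊕opad) ∥ inner = 65 34 24 2a 5c ∥ 01 9f.
Outer hash (tag): sum = 101+52+36+42+92+1+159 = 483 → 01 e3.

01e3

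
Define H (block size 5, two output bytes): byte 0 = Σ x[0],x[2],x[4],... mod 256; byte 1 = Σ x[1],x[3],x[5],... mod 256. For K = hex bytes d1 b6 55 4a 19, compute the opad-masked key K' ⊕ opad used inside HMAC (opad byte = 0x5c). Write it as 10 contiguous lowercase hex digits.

8dea091645

Key hex bytes d1 b6 55 4a 19 is exactly B = 5 bytes: K' = d1 b6 55 4a 19.
XOR each byte with 0x5c: d1⊕5c=8d, b6⊕5c=ea, 55⊕5c=09, 4a⊕5c=16, 19⊕5c=45.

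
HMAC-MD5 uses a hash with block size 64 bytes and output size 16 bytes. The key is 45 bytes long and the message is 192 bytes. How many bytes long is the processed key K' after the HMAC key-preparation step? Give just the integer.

64

Key is 45 ≤ 64 bytes, zero-padded: |K'| = 64.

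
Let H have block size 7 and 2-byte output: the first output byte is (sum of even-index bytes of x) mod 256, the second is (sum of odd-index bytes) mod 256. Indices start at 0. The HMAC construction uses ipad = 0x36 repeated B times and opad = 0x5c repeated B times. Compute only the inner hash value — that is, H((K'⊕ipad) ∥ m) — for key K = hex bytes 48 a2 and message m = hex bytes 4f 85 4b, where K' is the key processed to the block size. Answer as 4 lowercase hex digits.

Key hex bytes 48 a2 is 2 bytes ≤ B = 7; zero-pad to 7 bytes: K' = 48 a2 00 00 00 00 00.
K' ⊕ ipad = 7e 94 36 36 36 36 36.
Inner input = 7e 94 36 36 36 36 36 ∥ 4f 85 4b.
Inner hash: even-index sum = 421 mod 256 = 165; odd-index sum = 410 mod 256 = 154 → a5 9a.

a59a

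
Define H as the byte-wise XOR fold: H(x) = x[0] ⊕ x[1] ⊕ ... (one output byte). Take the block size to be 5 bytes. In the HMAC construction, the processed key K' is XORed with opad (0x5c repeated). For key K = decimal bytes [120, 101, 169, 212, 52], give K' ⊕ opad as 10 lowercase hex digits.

Key decimal bytes [120, 101, 169, 212, 52] = 78 65 a9 d4 34 is exactly B = 5 bytes: K' = 78 65 a9 d4 34.
XOR each byte with 0x5c: 78⊕5c=24, 65⊕5c=39, a9⊕5c=f5, d4⊕5c=88, 34⊕5c=68.

2439f58868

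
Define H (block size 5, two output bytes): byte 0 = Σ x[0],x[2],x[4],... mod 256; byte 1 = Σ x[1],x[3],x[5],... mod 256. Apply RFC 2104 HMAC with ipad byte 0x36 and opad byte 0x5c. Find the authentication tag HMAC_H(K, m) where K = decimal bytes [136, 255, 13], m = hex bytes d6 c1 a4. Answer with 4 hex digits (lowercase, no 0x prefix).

Key decimal bytes [136, 255, 13] = 88 ff 0d is 3 bytes ≤ B = 5; zero-pad to 5 bytes: K' = 88 ff 0d 00 00.
K' ⊕ ipad = be c9 3b 36 36.  K' ⊕ opad = d4 a3 51 5c 5c.
Inner input = (K'⊕ipad) ∥ m = be c9 3b 36 36 ∥ d6 c1 a4.
Inner hash: even-index sum = 496 mod 256 = 240; odd-index sum = 633 mod 256 = 121 → f0 79.
Outer input = (K'⊕opad) ∥ inner = d4 a3 51 5c 5c ∥ f0 79.
Outer hash (tag): even-index sum = 506 mod 256 = 250; odd-index sum = 495 mod 256 = 239 → fa ef.

faef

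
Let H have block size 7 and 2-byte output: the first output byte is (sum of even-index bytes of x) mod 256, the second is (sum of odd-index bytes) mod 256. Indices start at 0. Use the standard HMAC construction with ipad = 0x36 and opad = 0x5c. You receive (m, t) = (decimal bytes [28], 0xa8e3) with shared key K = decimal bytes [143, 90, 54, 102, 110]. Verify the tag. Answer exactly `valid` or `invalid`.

invalid

Key decimal bytes [143, 90, 54, 102, 110] = 8f 5a 36 66 6e is 5 bytes ≤ B = 7; zero-pad to 7 bytes: K' = 8f 5a 36 66 6e 00 00.
K' ⊕ ipad = b9 6c 00 50 58 36 36; K' ⊕ opad = d3 06 6a 3a 32 5c 5c.
Inner hash: even-index sum = 327 mod 256 = 71; odd-index sum = 270 mod 256 = 14 → 47 0e.
Outer hash (recomputed tag): even-index sum = 473 mod 256 = 217; odd-index sum = 227 mod 256 = 227 → d9 e3.
Recomputed tag = d9e3; claimed = a8e3 → mismatch.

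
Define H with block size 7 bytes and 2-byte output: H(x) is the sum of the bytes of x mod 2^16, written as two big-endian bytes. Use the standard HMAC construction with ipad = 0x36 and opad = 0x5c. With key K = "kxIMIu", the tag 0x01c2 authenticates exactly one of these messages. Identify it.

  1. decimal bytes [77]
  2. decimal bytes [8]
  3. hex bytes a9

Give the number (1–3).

2

Key "kxIMIu" = 6b 78 49 4d 49 75 is 6 bytes ≤ B = 7; zero-pad to 7 bytes: K' = 6b 78 49 4d 49 75 00.
K' ⊕ ipad = 5d 4e 7f 7b 7f 43 36; K' ⊕ opad = 37 24 15 11 15 29 5c.
m1: inner = H(5d 4e 7f 7b 7f 43 36 4d) = 02 ea; tag = H(37 24 15 11 15 29 5c 02 ea) = 0207
m2: inner = H(5d 4e 7f 7b 7f 43 36 08) = 02 a5; tag = H(37 24 15 11 15 29 5c 02 a5) = 01c2 ← matches
m3: inner = H(5d 4e 7f 7b 7f 43 36 a9) = 03 46; tag = H(37 24 15 11 15 29 5c 03 46) = 0164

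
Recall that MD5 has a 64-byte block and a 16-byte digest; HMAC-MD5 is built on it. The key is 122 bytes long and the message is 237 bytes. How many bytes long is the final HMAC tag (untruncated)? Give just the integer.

16

The tag is one MD5 digest: 16 bytes.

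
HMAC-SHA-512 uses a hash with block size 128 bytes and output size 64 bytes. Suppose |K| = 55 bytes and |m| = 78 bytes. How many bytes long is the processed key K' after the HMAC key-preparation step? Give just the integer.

128

Key is 55 ≤ 128 bytes, zero-padded: |K'| = 128.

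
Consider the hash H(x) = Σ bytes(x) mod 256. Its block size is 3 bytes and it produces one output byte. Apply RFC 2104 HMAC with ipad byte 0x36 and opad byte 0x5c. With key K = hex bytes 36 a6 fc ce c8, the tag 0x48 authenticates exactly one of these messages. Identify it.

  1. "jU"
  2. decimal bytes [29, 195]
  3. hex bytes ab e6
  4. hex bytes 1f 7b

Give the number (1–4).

4

Key hex bytes 36 a6 fc ce c8 is 5 bytes > B = 3, so hash it first: H(key) = 6e, then zero-pad to 3 bytes: K' = 6e 00 00.
K' ⊕ ipad = 58 36 36; K' ⊕ opad = 32 5c 5c.
m1: inner = H(58 36 36 6a 55) = 83; tag = H(32 5c 5c 83) = 6d
m2: inner = H(58 36 36 1d c3) = a4; tag = H(32 5c 5c a4) = 8e
m3: inner = H(58 36 36 ab e6) = 55; tag = H(32 5c 5c 55) = 3f
m4: inner = H(58 36 36 1f 7b) = 5e; tag = H(32 5c 5c 5e) = 48 ← matches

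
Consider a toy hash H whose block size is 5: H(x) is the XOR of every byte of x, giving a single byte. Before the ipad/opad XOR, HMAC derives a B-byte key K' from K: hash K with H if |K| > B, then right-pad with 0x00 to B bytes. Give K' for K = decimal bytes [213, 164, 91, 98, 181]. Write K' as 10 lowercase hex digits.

Key decimal bytes [213, 164, 91, 98, 181] = d5 a4 5b 62 b5 is exactly B = 5 bytes: K' = d5 a4 5b 62 b5.

d5a45b62b5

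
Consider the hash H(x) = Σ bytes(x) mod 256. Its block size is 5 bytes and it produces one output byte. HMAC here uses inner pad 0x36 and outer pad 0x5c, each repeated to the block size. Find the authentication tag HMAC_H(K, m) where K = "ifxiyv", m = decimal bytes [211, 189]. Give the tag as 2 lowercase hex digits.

44

Key "ifxiyv" = 69 66 78 69 79 76 is 6 bytes > B = 5, so hash it first: H(key) = 9f, then zero-pad to 5 bytes: K' = 9f 00 00 00 00.
K' ⊕ ipad = a9 36 36 36 36.  K' ⊕ opad = c3 5c 5c 5c 5c.
Inner input = (K'⊕ipad) ∥ m = a9 36 36 36 36 ∥ d3 bd.
Inner hash: sum = 169+54+54+54+54+211+189 = 785; mod 256 = 17 → 11.
Outer input = (K'⊕opad) ∥ inner = c3 5c 5c 5c 5c ∥ 11.
Outer hash (tag): sum = 195+92+92+92+92+17 = 580; mod 256 = 68 → 44.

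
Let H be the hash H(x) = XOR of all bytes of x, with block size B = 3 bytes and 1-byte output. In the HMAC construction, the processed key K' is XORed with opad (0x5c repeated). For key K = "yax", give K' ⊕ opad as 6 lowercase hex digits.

253d24

Key "yax" = 79 61 78 is exactly B = 3 bytes: K' = 79 61 78.
XOR each byte with 0x5c: 79⊕5c=25, 61⊕5c=3d, 78⊕5c=24.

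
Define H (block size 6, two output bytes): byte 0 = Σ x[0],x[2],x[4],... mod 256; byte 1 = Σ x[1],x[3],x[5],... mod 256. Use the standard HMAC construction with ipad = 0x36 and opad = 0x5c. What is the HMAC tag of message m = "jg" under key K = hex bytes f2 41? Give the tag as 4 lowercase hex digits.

Key hex bytes f2 41 is 2 bytes ≤ B = 6; zero-pad to 6 bytes: K' = f2 41 00 00 00 00.
K' ⊕ ipad = c4 77 36 36 36 36.  K' ⊕ opad = ae 1d 5c 5c 5c 5c.
Inner input = (K'⊕ipad) ∥ m = c4 77 36 36 36 36 ∥ 6a 67.
Inner hash: even-index sum = 410 mod 256 = 154; odd-index sum = 330 mod 256 = 74 → 9a 4a.
Outer input = (K'⊕opad) ∥ inner = ae 1d 5c 5c 5c 5c ∥ 9a 4a.
Outer hash (tag): even-index sum = 512 mod 256 = 0; odd-index sum = 287 mod 256 = 31 → 00 1f.

001f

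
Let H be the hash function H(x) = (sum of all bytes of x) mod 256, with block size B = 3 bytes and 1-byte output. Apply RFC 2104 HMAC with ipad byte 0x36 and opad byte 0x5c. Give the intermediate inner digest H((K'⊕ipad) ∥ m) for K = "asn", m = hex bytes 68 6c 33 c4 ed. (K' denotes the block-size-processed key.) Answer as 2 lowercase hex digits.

ac

Key "asn" = 61 73 6e is exactly B = 3 bytes: K' = 61 73 6e.
K' ⊕ ipad = 57 45 58.
Inner input = 57 45 58 ∥ 68 6c 33 c4 ed.
Inner hash: sum = 87+69+88+104+108+51+196+237 = 940; mod 256 = 172 → ac.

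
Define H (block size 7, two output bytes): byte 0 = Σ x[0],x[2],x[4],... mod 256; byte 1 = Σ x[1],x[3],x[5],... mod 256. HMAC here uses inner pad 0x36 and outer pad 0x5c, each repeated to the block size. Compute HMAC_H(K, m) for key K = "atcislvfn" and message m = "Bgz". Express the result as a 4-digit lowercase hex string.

1ce1

Key "atcislvfn" = 61 74 63 69 73 6c 76 66 6e is 9 bytes > B = 7, so hash it first: H(key) = 1b af, then zero-pad to 7 bytes: K' = 1b af 00 00 00 00 00.
K' ⊕ ipad = 2d 99 36 36 36 36 36.  K' ⊕ opad = 47 f3 5c 5c 5c 5c 5c.
Inner input = (K'⊕ipad) ∥ m = 2d 99 36 36 36 36 36 ∥ 42 67 7a.
Inner hash: even-index sum = 310 mod 256 = 54; odd-index sum = 449 mod 256 = 193 → 36 c1.
Outer input = (K'⊕opad) ∥ inner = 47 f3 5c 5c 5c 5c 5c ∥ 36 c1.
Outer hash (tag): even-index sum = 540 mod 256 = 28; odd-index sum = 481 mod 256 = 225 → 1c e1.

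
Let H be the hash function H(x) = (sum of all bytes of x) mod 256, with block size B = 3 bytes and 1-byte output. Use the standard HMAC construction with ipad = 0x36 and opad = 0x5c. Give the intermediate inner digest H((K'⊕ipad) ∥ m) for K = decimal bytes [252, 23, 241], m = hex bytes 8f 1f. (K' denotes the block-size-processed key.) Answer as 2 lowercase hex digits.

60

Key decimal bytes [252, 23, 241] = fc 17 f1 is exactly B = 3 bytes: K' = fc 17 f1.
K' ⊕ ipad = ca 21 c7.
Inner input = ca 21 c7 ∥ 8f 1f.
Inner hash: sum = 202+33+199+143+31 = 608; mod 256 = 96 → 60.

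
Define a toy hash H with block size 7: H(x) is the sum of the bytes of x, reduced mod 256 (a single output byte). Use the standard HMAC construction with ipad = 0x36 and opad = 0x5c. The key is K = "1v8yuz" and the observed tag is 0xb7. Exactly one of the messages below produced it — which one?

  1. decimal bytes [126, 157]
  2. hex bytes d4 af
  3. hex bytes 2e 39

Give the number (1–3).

2

Key "1v8yuz" = 31 76 38 79 75 7a is 6 bytes ≤ B = 7; zero-pad to 7 bytes: K' = 31 76 38 79 75 7a 00.
K' ⊕ ipad = 07 40 0e 4f 43 4c 36; K' ⊕ opad = 6d 2a 64 25 29 26 5c.
m1: inner = H(07 40 0e 4f 43 4c 36 7e 9d) = 84; tag = H(6d 2a 64 25 29 26 5c 84) = 4f
m2: inner = H(07 40 0e 4f 43 4c 36 d4 af) = ec; tag = H(6d 2a 64 25 29 26 5c ec) = b7 ← matches
m3: inner = H(07 40 0e 4f 43 4c 36 2e 39) = d0; tag = H(6d 2a 64 25 29 26 5c d0) = 9b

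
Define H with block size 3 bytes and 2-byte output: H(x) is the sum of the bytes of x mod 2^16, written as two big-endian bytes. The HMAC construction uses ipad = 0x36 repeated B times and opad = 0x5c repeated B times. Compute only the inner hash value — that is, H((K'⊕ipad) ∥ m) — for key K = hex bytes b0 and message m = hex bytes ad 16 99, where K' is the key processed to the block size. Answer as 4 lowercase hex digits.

Key hex bytes b0 is 1 byte ≤ B = 3; zero-pad to 3 bytes: K' = b0 00 00.
K' ⊕ ipad = 86 36 36.
Inner input = 86 36 36 ∥ ad 16 99.
Inner hash: sum = 134+54+54+173+22+153 = 590 → 02 4e.

024e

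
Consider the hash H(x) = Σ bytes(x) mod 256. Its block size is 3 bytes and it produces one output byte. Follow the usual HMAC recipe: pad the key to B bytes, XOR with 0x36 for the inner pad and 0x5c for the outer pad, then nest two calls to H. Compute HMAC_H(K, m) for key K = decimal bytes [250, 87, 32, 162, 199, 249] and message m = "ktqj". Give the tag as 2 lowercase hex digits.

Key decimal bytes [250, 87, 32, 162, 199, 249] = fa 57 20 a2 c7 f9 is 6 bytes > B = 3, so hash it first: H(key) = d3, then zero-pad to 3 bytes: K' = d3 00 00.
K' ⊕ ipad = e5 36 36.  K' ⊕ opad = 8f 5c 5c.
Inner input = (K'⊕ipad) ∥ m = e5 36 36 ∥ 6b 74 71 6a.
Inner hash: sum = 229+54+54+107+116+113+106 = 779; mod 256 = 11 → 0b.
Outer input = (K'⊕opad) ∥ inner = 8f 5c 5c ∥ 0b.
Outer hash (tag): sum = 143+92+92+11 = 338; mod 256 = 82 → 52.

52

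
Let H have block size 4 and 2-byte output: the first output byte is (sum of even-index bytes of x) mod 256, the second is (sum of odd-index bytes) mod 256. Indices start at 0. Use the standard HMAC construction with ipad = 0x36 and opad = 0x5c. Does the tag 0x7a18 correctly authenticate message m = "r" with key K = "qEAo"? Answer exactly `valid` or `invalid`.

Key "qEAo" = 71 45 41 6f is exactly B = 4 bytes: K' = 71 45 41 6f.
K' ⊕ ipad = 47 73 77 59; K' ⊕ opad = 2d 19 1d 33.
Inner hash: even-index sum = 304 mod 256 = 48; odd-index sum = 204 mod 256 = 204 → 30 cc.
Outer hash (recomputed tag): even-index sum = 122 mod 256 = 122; odd-index sum = 280 mod 256 = 24 → 7a 18.
Recomputed tag = 7a18; claimed = 7a18 → match.

valid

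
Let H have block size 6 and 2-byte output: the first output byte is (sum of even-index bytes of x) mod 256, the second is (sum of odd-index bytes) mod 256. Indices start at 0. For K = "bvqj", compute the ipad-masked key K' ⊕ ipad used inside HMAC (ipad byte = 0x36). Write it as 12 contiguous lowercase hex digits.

5440475c3636

Key "bvqj" = 62 76 71 6a is 4 bytes ≤ B = 6; zero-pad to 6 bytes: K' = 62 76 71 6a 00 00.
XOR each byte with 0x36: 62⊕36=54, 76⊕36=40, 71⊕36=47, 6a⊕36=5c, 00⊕36=36, 00⊕36=36.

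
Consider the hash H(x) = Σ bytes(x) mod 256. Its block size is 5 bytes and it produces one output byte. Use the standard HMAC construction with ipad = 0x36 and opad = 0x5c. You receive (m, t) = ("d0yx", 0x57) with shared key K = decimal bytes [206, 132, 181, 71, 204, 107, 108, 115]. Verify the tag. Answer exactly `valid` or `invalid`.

Key decimal bytes [206, 132, 181, 71, 204, 107, 108, 115] = ce 84 b5 47 cc 6b 6c 73 is 8 bytes > B = 5, so hash it first: H(key) = 64, then zero-pad to 5 bytes: K' = 64 00 00 00 00.
K' ⊕ ipad = 52 36 36 36 36; K' ⊕ opad = 38 5c 5c 5c 5c.
Inner hash: sum = 82+54+54+54+54+100+48+121+120 = 687; mod 256 = 175 → af.
Outer hash (recomputed tag): sum = 56+92+92+92+92+175 = 599; mod 256 = 87 → 57.
Recomputed tag = 57; claimed = 57 → match.

valid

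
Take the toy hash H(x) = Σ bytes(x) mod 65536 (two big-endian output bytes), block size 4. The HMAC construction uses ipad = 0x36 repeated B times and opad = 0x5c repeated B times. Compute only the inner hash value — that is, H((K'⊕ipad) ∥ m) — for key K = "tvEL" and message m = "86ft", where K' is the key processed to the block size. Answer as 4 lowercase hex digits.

Key "tvEL" = 74 76 45 4c is exactly B = 4 bytes: K' = 74 76 45 4c.
K' ⊕ ipad = 42 40 73 7a.
Inner input = 42 40 73 7a ∥ 38 36 66 74.
Inner hash: sum = 66+64+115+122+56+54+102+116 = 695 → 02 b7.

02b7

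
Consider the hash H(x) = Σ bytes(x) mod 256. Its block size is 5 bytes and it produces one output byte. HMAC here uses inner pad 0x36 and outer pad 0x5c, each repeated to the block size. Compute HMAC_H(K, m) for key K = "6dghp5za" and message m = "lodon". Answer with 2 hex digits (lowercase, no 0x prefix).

Key "6dghp5za" = 36 64 67 68 70 35 7a 61 is 8 bytes > B = 5, so hash it first: H(key) = e9, then zero-pad to 5 bytes: K' = e9 00 00 00 00.
K' ⊕ ipad = df 36 36 36 36.  K' ⊕ opad = b5 5c 5c 5c 5c.
Inner input = (K'⊕ipad) ∥ m = df 36 36 36 36 ∥ 6c 6f 64 6f 6e.
Inner hash: sum = 223+54+54+54+54+108+111+100+111+110 = 979; mod 256 = 211 → d3.
Outer input = (K'⊕opad) ∥ inner = b5 5c 5c 5c 5c ∥ d3.
Outer hash (tag): sum = 181+92+92+92+92+211 = 760; mod 256 = 248 → f8.

f8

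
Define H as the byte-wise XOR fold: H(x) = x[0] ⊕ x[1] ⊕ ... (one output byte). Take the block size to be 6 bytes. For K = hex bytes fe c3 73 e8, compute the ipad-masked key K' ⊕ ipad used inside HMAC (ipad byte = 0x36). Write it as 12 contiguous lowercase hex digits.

c8f545de3636

Key hex bytes fe c3 73 e8 is 4 bytes ≤ B = 6; zero-pad to 6 bytes: K' = fe c3 73 e8 00 00.
XOR each byte with 0x36: fe⊕36=c8, c3⊕36=f5, 73⊕36=45, e8⊕36=de, 00⊕36=36, 00⊕36=36.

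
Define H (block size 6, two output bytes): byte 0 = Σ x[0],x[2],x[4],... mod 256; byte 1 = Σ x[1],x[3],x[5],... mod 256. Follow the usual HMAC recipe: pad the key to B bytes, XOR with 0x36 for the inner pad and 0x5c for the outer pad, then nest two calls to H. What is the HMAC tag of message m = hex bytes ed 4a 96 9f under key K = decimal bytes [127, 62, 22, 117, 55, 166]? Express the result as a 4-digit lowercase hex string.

Key decimal bytes [127, 62, 22, 117, 55, 166] = 7f 3e 16 75 37 a6 is exactly B = 6 bytes: K' = 7f 3e 16 75 37 a6.
K' ⊕ ipad = 49 08 20 43 01 90.  K' ⊕ opad = 23 62 4a 29 6b fa.
Inner input = (K'⊕ipad) ∥ m = 49 08 20 43 01 90 ∥ ed 4a 96 9f.
Inner hash: even-index sum = 493 mod 256 = 237; odd-index sum = 452 mod 256 = 196 → ed c4.
Outer input = (K'⊕opad) ∥ inner = 23 62 4a 29 6b fa ∥ ed c4.
Outer hash (tag): even-index sum = 453 mod 256 = 197; odd-index sum = 585 mod 256 = 73 → c5 49.

c549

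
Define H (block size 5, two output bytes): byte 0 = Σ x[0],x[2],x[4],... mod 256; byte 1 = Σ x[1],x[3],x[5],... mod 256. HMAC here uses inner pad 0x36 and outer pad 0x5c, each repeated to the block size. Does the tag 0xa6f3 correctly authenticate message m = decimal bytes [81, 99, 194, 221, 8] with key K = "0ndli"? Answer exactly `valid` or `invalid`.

invalid

Key "0ndli" = 30 6e 64 6c 69 is exactly B = 5 bytes: K' = 30 6e 64 6c 69.
K' ⊕ ipad = 06 58 52 5a 5f; K' ⊕ opad = 6c 32 38 30 35.
Inner hash: even-index sum = 503 mod 256 = 247; odd-index sum = 461 mod 256 = 205 → f7 cd.
Outer hash (recomputed tag): even-index sum = 422 mod 256 = 166; odd-index sum = 345 mod 256 = 89 → a6 59.
Recomputed tag = a659; claimed = a6f3 → mismatch.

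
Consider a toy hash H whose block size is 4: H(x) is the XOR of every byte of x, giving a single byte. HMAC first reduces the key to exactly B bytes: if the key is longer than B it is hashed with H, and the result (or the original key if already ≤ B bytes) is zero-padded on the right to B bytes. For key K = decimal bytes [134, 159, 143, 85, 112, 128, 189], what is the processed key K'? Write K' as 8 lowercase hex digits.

8e000000

|K| = 7 > B = 4, so first hash the key.
H(K): XOR 86⊕9f⊕8f⊕55⊕70⊕80⊕bd = 8e.
Zero-pad H(K) = 8e to 4 bytes: K' = 8e 00 00 00.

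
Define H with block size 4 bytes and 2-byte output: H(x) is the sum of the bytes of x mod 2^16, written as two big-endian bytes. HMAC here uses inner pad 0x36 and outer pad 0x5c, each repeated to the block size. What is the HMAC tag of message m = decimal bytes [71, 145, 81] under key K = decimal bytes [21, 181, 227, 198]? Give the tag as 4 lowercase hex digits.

0322

Key decimal bytes [21, 181, 227, 198] = 15 b5 e3 c6 is exactly B = 4 bytes: K' = 15 b5 e3 c6.
K' ⊕ ipad = 23 83 d5 f0.  K' ⊕ opad = 49 e9 bf 9a.
Inner input = (K'⊕ipad) ∥ m = 23 83 d5 f0 ∥ 47 91 51.
Inner hash: sum = 35+131+213+240+71+145+81 = 916 → 03 94.
Outer input = (K'⊕opad) ∥ inner = 49 e9 bf 9a ∥ 03 94.
Outer hash (tag): sum = 73+233+191+154+3+148 = 802 → 03 22.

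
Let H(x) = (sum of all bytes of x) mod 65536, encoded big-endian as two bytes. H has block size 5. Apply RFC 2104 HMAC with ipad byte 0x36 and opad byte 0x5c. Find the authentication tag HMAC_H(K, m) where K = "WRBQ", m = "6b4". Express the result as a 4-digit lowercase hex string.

Key "WRBQ" = 57 52 42 51 is 4 bytes ≤ B = 5; zero-pad to 5 bytes: K' = 57 52 42 51 00.
K' ⊕ ipad = 61 64 74 67 36.  K' ⊕ opad = 0b 0e 1e 0d 5c.
Inner input = (K'⊕ipad) ∥ m = 61 64 74 67 36 ∥ 36 62 34.
Inner hash: sum = 97+100+116+103+54+54+98+52 = 674 → 02 a2.
Outer input = (K'⊕opad) ∥ inner = 0b 0e 1e 0d 5c ∥ 02 a2.
Outer hash (tag): sum = 11+14+30+13+92+2+162 = 324 → 01 44.

0144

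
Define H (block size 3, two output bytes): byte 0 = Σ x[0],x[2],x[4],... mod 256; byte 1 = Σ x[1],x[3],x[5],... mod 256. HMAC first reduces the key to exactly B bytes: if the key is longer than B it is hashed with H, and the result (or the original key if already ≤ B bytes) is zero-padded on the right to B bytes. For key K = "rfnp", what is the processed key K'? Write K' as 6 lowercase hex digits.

e0d600

|K| = 4 > B = 3, so first hash the key.
H(K): even-index sum = 224 mod 256 = 224; odd-index sum = 214 mod 256 = 214 → e0 d6.
Zero-pad H(K) = e0 d6 to 3 bytes: K' = e0 d6 00.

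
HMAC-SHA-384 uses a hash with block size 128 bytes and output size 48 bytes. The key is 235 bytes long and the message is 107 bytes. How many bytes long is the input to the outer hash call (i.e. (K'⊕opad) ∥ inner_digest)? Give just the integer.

Key is 235 > 128 bytes, so it is hashed to 48 bytes then zero-padded to 128: |K'| = 128.
Outer input = (K'⊕opad) ∥ H(inner) → 128 + 48 = 176 bytes.

176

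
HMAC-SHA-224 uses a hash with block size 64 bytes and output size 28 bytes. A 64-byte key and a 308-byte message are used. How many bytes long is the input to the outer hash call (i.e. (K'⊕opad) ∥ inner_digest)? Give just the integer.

Key is 64 ≤ 64 bytes, zero-padded: |K'| = 64.
Outer input = (K'⊕opad) ∥ H(inner) → 64 + 28 = 92 bytes.

92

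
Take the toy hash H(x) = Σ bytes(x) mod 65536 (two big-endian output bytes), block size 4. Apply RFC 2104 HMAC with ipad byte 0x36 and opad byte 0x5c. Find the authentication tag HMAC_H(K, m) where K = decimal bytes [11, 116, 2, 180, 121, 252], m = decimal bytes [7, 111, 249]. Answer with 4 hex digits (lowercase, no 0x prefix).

02b9

Key decimal bytes [11, 116, 2, 180, 121, 252] = 0b 74 02 b4 79 fc is 6 bytes > B = 4, so hash it first: H(key) = 02 aa, then zero-pad to 4 bytes: K' = 02 aa 00 00.
K' ⊕ ipad = 34 9c 36 36.  K' ⊕ opad = 5e f6 5c 5c.
Inner input = (K'⊕ipad) ∥ m = 34 9c 36 36 ∥ 07 6f f9.
Inner hash: sum = 52+156+54+54+7+111+249 = 683 → 02 ab.
Outer input = (K'⊕opad) ∥ inner = 5e f6 5c 5c ∥ 02 ab.
Outer hash (tag): sum = 94+246+92+92+2+171 = 697 → 02 b9.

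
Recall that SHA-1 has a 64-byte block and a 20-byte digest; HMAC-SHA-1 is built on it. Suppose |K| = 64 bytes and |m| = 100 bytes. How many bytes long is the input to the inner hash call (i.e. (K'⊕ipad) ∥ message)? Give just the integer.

164

Key is 64 ≤ 64 bytes, zero-padded: |K'| = 64.
Inner input = (K'⊕ipad) ∥ m → 64 + 100 = 164 bytes.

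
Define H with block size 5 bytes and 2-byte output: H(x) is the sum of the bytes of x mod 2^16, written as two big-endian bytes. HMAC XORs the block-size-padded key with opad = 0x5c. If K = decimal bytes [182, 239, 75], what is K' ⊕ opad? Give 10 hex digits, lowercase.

Key decimal bytes [182, 239, 75] = b6 ef 4b is 3 bytes ≤ B = 5; zero-pad to 5 bytes: K' = b6 ef 4b 00 00.
XOR each byte with 0x5c: b6⊕5c=ea, ef⊕5c=b3, 4b⊕5c=17, 00⊕5c=5c, 00⊕5c=5c.

eab3175c5c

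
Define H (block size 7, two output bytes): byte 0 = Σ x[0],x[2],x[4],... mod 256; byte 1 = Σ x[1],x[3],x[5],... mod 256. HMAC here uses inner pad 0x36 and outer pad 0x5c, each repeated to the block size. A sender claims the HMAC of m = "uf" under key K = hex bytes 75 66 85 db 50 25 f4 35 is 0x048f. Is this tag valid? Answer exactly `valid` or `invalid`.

valid

Key hex bytes 75 66 85 db 50 25 f4 35 is 8 bytes > B = 7, so hash it first: H(key) = 3e 9b, then zero-pad to 7 bytes: K' = 3e 9b 00 00 00 00 00.
K' ⊕ ipad = 08 ad 36 36 36 36 36; K' ⊕ opad = 62 c7 5c 5c 5c 5c 5c.
Inner hash: even-index sum = 272 mod 256 = 16; odd-index sum = 398 mod 256 = 142 → 10 8e.
Outer hash (recomputed tag): even-index sum = 516 mod 256 = 4; odd-index sum = 399 mod 256 = 143 → 04 8f.
Recomputed tag = 048f; claimed = 048f → match.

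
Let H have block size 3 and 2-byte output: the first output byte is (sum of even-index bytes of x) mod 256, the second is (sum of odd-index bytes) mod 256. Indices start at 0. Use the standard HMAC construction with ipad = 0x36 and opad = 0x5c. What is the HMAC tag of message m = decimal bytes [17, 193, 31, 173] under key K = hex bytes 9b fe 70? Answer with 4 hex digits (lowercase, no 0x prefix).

Key hex bytes 9b fe 70 is exactly B = 3 bytes: K' = 9b fe 70.
K' ⊕ ipad = ad c8 46.  K' ⊕ opad = c7 a2 2c.
Inner input = (K'⊕ipad) ∥ m = ad c8 46 ∥ 11 c1 1f ad.
Inner hash: even-index sum = 609 mod 256 = 97; odd-index sum = 248 mod 256 = 248 → 61 f8.
Outer input = (K'⊕opad) ∥ inner = c7 a2 2c ∥ 61 f8.
Outer hash (tag): even-index sum = 491 mod 256 = 235; odd-index sum = 259 mod 256 = 3 → eb 03.

eb03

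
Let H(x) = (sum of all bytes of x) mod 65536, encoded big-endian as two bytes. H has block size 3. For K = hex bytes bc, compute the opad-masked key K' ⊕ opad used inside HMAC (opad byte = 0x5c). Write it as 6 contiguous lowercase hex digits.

Key hex bytes bc is 1 byte ≤ B = 3; zero-pad to 3 bytes: K' = bc 00 00.
XOR each byte with 0x5c: bc⊕5c=e0, 00⊕5c=5c, 00⊕5c=5c.

e05c5c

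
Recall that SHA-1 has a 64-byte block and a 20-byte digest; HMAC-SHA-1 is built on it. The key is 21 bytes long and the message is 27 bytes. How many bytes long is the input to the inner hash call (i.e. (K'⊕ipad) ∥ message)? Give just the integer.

Key is 21 ≤ 64 bytes, zero-padded: |K'| = 64.
Inner input = (K'⊕ipad) ∥ m → 64 + 27 = 91 bytes.

91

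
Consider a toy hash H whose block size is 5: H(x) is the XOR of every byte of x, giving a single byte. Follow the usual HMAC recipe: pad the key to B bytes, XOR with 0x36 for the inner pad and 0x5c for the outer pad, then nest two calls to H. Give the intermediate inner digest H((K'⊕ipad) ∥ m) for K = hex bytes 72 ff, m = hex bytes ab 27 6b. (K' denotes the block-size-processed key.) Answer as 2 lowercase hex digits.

5c

Key hex bytes 72 ff is 2 bytes ≤ B = 5; zero-pad to 5 bytes: K' = 72 ff 00 00 00.
K' ⊕ ipad = 44 c9 36 36 36.
Inner input = 44 c9 36 36 36 ∥ ab 27 6b.
Inner hash: XOR 44⊕c9⊕36⊕36⊕36⊕ab⊕27⊕6b = 5c.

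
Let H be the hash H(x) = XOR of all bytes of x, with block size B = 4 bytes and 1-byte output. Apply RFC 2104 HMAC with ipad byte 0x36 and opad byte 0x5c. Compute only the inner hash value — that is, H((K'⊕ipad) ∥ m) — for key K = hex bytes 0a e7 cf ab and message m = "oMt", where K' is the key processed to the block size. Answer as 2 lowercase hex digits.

df

Key hex bytes 0a e7 cf ab is exactly B = 4 bytes: K' = 0a e7 cf ab.
K' ⊕ ipad = 3c d1 f9 9d.
Inner input = 3c d1 f9 9d ∥ 6f 4d 74.
Inner hash: XOR 3c⊕d1⊕f9⊕9d⊕6f⊕4d⊕74 = df.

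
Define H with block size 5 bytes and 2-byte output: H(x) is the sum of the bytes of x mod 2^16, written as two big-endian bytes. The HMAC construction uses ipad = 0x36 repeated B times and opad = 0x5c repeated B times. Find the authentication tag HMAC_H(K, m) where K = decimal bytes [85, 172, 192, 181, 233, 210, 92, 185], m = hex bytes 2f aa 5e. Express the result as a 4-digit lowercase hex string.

0205

Key decimal bytes [85, 172, 192, 181, 233, 210, 92, 185] = 55 ac c0 b5 e9 d2 5c b9 is 8 bytes > B = 5, so hash it first: H(key) = 05 46, then zero-pad to 5 bytes: K' = 05 46 00 00 00.
K' ⊕ ipad = 33 70 36 36 36.  K' ⊕ opad = 59 1a 5c 5c 5c.
Inner input = (K'⊕ipad) ∥ m = 33 70 36 36 36 ∥ 2f aa 5e.
Inner hash: sum = 51+112+54+54+54+47+170+94 = 636 → 02 7c.
Outer input = (K'⊕opad) ∥ inner = 59 1a 5c 5c 5c ∥ 02 7c.
Outer hash (tag): sum = 89+26+92+92+92+2+124 = 517 → 02 05.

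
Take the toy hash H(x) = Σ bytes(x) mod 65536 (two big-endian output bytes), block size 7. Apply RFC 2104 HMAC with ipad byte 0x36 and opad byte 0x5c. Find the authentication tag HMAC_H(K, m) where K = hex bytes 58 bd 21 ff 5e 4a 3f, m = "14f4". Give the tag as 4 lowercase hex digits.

0348

Key hex bytes 58 bd 21 ff 5e 4a 3f is exactly B = 7 bytes: K' = 58 bd 21 ff 5e 4a 3f.
K' ⊕ ipad = 6e 8b 17 c9 68 7c 09.  K' ⊕ opad = 04 e1 7d a3 02 16 63.
Inner input = (K'⊕ipad) ∥ m = 6e 8b 17 c9 68 7c 09 ∥ 31 34 66 34.
Inner hash: sum = 110+139+23+201+104+124+9+49+52+102+52 = 965 → 03 c5.
Outer input = (K'⊕opad) ∥ inner = 04 e1 7d a3 02 16 63 ∥ 03 c5.
Outer hash (tag): sum = 4+225+125+163+2+22+99+3+197 = 840 → 03 48.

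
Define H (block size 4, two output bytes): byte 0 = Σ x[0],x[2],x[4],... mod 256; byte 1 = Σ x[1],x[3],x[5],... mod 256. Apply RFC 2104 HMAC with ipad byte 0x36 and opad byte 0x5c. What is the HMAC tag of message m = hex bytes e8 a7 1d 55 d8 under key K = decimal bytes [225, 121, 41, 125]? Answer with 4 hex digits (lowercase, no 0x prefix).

Key decimal bytes [225, 121, 41, 125] = e1 79 29 7d is exactly B = 4 bytes: K' = e1 79 29 7d.
K' ⊕ ipad = d7 4f 1f 4b.  K' ⊕ opad = bd 25 75 21.
Inner input = (K'⊕ipad) ∥ m = d7 4f 1f 4b ∥ e8 a7 1d 55 d8.
Inner hash: even-index sum = 723 mod 256 = 211; odd-index sum = 406 mod 256 = 150 → d3 96.
Outer input = (K'⊕opad) ∥ inner = bd 25 75 21 ∥ d3 96.
Outer hash (tag): even-index sum = 517 mod 256 = 5; odd-index sum = 220 mod 256 = 220 → 05 dc.

05dc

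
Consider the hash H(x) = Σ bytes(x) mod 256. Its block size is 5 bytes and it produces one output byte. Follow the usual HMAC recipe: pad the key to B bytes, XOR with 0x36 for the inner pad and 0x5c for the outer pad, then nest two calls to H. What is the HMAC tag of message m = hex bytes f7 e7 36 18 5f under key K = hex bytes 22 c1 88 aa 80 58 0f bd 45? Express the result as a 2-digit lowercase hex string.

3d

Key hex bytes 22 c1 88 aa 80 58 0f bd 45 is 9 bytes > B = 5, so hash it first: H(key) = fe, then zero-pad to 5 bytes: K' = fe 00 00 00 00.
K' ⊕ ipad = c8 36 36 36 36.  K' ⊕ opad = a2 5c 5c 5c 5c.
Inner input = (K'⊕ipad) ∥ m = c8 36 36 36 36 ∥ f7 e7 36 18 5f.
Inner hash: sum = 200+54+54+54+54+247+231+54+24+95 = 1067; mod 256 = 43 → 2b.
Outer input = (K'⊕opad) ∥ inner = a2 5c 5c 5c 5c ∥ 2b.
Outer hash (tag): sum = 162+92+92+92+92+43 = 573; mod 256 = 61 → 3d.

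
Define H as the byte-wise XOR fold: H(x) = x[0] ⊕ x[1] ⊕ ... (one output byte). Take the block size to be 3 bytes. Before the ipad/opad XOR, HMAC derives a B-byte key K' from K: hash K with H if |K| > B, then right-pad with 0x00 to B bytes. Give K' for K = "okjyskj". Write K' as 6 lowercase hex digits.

|K| = 7 > B = 3, so first hash the key.
H(K): XOR 6f⊕6b⊕6a⊕79⊕73⊕6b⊕6a = 65.
Zero-pad H(K) = 65 to 3 bytes: K' = 65 00 00.

650000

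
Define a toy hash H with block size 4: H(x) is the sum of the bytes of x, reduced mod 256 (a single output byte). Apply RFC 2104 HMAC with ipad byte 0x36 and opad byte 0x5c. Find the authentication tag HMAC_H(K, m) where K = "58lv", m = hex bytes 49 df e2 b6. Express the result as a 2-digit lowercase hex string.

Key "58lv" = 35 38 6c 76 is exactly B = 4 bytes: K' = 35 38 6c 76.
K' ⊕ ipad = 03 0e 5a 40.  K' ⊕ opad = 69 64 30 2a.
Inner input = (K'⊕ipad) ∥ m = 03 0e 5a 40 ∥ 49 df e2 b6.
Inner hash: sum = 3+14+90+64+73+223+226+182 = 875; mod 256 = 107 → 6b.
Outer input = (K'⊕opad) ∥ inner = 69 64 30 2a ∥ 6b.
Outer hash (tag): sum = 105+100+48+42+107 = 402; mod 256 = 146 → 92.

92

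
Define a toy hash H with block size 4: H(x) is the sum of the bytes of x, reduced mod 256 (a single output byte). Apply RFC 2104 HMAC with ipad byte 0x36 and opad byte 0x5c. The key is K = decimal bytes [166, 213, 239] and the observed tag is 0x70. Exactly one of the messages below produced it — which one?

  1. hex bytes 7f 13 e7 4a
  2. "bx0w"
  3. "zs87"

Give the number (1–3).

3

Key decimal bytes [166, 213, 239] = a6 d5 ef is 3 bytes ≤ B = 4; zero-pad to 4 bytes: K' = a6 d5 ef 00.
K' ⊕ ipad = 90 e3 d9 36; K' ⊕ opad = fa 89 b3 5c.
m1: inner = H(90 e3 d9 36 7f 13 e7 4a) = 45; tag = H(fa 89 b3 5c 45) = d7
m2: inner = H(90 e3 d9 36 62 78 30 77) = 03; tag = H(fa 89 b3 5c 03) = 95
m3: inner = H(90 e3 d9 36 7a 73 38 37) = de; tag = H(fa 89 b3 5c de) = 70 ← matches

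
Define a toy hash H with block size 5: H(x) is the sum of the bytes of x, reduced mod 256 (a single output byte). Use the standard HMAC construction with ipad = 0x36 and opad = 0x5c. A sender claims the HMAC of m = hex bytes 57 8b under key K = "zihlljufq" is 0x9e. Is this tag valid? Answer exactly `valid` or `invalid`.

Key "zihlljufq" = 7a 69 68 6c 6c 6a 75 66 71 is 9 bytes > B = 5, so hash it first: H(key) = d9, then zero-pad to 5 bytes: K' = d9 00 00 00 00.
K' ⊕ ipad = ef 36 36 36 36; K' ⊕ opad = 85 5c 5c 5c 5c.
Inner hash: sum = 239+54+54+54+54+87+139 = 681; mod 256 = 169 → a9.
Outer hash (recomputed tag): sum = 133+92+92+92+92+169 = 670; mod 256 = 158 → 9e.
Recomputed tag = 9e; claimed = 9e → match.

valid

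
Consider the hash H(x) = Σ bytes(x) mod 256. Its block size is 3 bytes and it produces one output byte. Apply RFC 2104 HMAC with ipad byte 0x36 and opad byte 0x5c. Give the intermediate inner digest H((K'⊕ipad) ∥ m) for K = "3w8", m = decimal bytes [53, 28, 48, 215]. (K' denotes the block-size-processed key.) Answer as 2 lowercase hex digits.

ac

Key "3w8" = 33 77 38 is exactly B = 3 bytes: K' = 33 77 38.
K' ⊕ ipad = 05 41 0e.
Inner input = 05 41 0e ∥ 35 1c 30 d7.
Inner hash: sum = 5+65+14+53+28+48+215 = 428; mod 256 = 172 → ac.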